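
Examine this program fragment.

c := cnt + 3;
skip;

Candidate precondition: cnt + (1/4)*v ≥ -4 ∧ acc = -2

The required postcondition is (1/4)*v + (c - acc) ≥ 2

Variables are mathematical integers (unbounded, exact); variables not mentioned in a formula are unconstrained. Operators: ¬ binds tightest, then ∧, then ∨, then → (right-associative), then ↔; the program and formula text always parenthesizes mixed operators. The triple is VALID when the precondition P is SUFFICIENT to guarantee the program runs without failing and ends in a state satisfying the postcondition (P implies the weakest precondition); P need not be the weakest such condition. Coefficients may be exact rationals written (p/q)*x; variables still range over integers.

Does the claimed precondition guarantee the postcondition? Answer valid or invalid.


Working backward. After the program, the postcondition (1/4)*v + (c - acc) ≥ 2 must hold; in canonical form it is c + (1/4)*v ≥ acc + 2.
Before skip: c + (1/4)*v ≥ acc + 2
Before c := cnt + 3: cnt + (1/4)*v ≥ acc - 1
The weakest precondition is cnt + (1/4)*v ≥ acc - 1.
Check whether cnt + (1/4)*v ≥ -4 ∧ acc = -2 implies it.
Countermodel: at the initial state acc = -2, cnt = 0, v = -16, the precondition holds but the weakest precondition fails.
Answer: invalid


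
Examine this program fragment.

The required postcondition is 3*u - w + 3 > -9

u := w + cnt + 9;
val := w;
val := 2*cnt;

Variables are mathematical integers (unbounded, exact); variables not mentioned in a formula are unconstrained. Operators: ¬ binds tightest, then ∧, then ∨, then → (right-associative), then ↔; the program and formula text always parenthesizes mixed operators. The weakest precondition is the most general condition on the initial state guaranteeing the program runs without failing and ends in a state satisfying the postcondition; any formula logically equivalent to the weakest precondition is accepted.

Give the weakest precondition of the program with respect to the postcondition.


Working backward. After the program, the postcondition 3*u - w + 3 > -9 must hold; in canonical form it is 3*u > w - 12.
Before val := 2*cnt: 3*u > w - 12
Before val := w: 3*u > w - 12
Before u := w + cnt + 9: 3*cnt + 2*w > -39
Answer: WP = 3*cnt + 2*w > -39


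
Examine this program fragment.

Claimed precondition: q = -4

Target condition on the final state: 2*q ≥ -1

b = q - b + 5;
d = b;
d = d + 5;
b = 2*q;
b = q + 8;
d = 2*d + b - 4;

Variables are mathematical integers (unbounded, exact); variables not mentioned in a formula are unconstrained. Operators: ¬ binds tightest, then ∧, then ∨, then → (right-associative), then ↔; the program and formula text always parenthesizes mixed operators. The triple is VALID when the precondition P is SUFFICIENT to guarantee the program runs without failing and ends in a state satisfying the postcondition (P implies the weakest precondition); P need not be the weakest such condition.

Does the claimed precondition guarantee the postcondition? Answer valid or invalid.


Working backward. After the program, 2*q ≥ -1 must hold.
Before d := 2*d + b - 4: 2*q ≥ -1
Before b := q + 8: 2*q ≥ -1
Before b := 2*q: 2*q ≥ -1
Before d := d + 5: 2*q ≥ -1
Before d := b: 2*q ≥ -1
Before b := q - b + 5: 2*q ≥ -1
The weakest precondition is 2*q ≥ -1.
Check whether q = -4 implies it.
Countermodel: at the initial state q = -4, the precondition holds but the weakest precondition fails.
Answer: invalid


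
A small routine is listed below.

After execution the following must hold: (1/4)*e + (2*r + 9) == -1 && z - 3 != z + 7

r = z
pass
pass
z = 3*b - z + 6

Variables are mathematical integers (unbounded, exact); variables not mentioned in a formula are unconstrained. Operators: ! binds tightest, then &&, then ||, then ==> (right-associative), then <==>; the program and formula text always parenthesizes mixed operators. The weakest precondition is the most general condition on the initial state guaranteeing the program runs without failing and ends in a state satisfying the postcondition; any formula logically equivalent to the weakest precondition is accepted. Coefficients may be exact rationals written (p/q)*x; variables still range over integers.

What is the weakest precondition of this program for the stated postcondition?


Working backward. After the program, the postcondition (1/4)*e + (2*r + 9) == -1 && z - 3 != z + 7 must hold; in canonical form it is (1/4)*e + 2*r == -10.
Before z := 3*b - z + 6: (1/4)*e + 2*r == -10
Before skip: (1/4)*e + 2*r == -10
Before skip: (1/4)*e + 2*r == -10
Before r := z: (1/4)*e + 2*z == -10
Answer: WP = (1/4)*e + 2*z == -10


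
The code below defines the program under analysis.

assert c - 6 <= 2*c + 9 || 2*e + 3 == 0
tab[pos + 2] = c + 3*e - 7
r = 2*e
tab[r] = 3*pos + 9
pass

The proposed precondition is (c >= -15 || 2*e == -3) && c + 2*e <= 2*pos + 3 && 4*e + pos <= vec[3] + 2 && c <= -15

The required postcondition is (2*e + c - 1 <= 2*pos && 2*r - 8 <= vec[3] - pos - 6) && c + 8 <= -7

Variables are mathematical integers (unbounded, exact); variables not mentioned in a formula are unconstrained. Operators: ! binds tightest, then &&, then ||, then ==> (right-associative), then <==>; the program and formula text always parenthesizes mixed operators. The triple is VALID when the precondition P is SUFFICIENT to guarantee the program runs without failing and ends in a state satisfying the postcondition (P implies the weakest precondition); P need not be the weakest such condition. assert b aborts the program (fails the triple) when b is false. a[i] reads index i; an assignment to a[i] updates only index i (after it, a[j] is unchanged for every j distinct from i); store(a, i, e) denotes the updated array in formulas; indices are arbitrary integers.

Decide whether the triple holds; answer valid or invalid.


Working backward. After the program, the postcondition (2*e + c - 1 <= 2*pos && 2*r - 8 <= vec[3] - pos - 6) && c + 8 <= -7 must hold; in canonical form it is c + 2*e <= 2*pos + 1 && pos + 2*r <= vec[3] + 2 && c <= -15.
Before skip: c + 2*e <= 2*pos + 1 && pos + 2*r <= vec[3] + 2 && c <= -15
Before tab[r] := 3*pos + 9: c + 2*e <= 2*pos + 1 && pos + 2*r <= vec[3] + 2 && c <= -15
Before r := 2*e: c + 2*e <= 2*pos + 1 && 4*e + pos <= vec[3] + 2 && c <= -15
Before tab[pos + 2] := c + 3*e - 7: c + 2*e <= 2*pos + 1 && 4*e + pos <= vec[3] + 2 && c <= -15
Before assert c - 6 <= 2*c + 9 || 2*e + 3 == 0: (c >= -15 || 2*e == -3) && c + 2*e <= 2*pos + 1 && 4*e + pos <= vec[3] + 2 && c <= -15
The weakest precondition is (c >= -15 || 2*e == -3) && c + 2*e <= 2*pos + 1 && 4*e + pos <= vec[3] + 2 && c <= -15.
Check whether (c >= -15 || 2*e == -3) && c + 2*e <= 2*pos + 3 && 4*e + pos <= vec[3] + 2 && c <= -15 implies it.
Countermodel: at the initial state c = -15, e = 0, pos = -9, vec = {[3] = -11, elsewhere -11}, the precondition holds but the weakest precondition fails.
Answer: invalid


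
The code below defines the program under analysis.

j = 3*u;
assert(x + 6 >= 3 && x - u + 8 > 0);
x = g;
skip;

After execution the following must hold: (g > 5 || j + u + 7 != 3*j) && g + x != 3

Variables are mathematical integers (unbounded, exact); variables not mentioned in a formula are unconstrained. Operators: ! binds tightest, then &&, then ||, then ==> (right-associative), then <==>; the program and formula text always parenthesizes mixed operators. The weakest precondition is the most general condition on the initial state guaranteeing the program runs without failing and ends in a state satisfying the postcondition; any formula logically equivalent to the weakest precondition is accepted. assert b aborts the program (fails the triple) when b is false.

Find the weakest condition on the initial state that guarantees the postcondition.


Working backward. After the program, the postcondition (g > 5 || j + u + 7 != 3*j) && g + x != 3 must hold; in canonical form it is (g > 5 || u != 2*j - 7) && g + x != 3.
Before skip: (g > 5 || u != 2*j - 7) && g + x != 3
Before x := g: (g > 5 || u != 2*j - 7) && 2*g != 3
Before assert x + 6 >= 3 && x - u + 8 > 0: x >= -3 && x > u - 8 && (g > 5 || u != 2*j - 7) && 2*g != 3
Before j := 3*u: x >= -3 && x > u - 8 && (g > 5 || 5*u != 7) && 2*g != 3
Answer: WP = x >= -3 && x > u - 8 && (g > 5 || 5*u != 7) && 2*g != 3


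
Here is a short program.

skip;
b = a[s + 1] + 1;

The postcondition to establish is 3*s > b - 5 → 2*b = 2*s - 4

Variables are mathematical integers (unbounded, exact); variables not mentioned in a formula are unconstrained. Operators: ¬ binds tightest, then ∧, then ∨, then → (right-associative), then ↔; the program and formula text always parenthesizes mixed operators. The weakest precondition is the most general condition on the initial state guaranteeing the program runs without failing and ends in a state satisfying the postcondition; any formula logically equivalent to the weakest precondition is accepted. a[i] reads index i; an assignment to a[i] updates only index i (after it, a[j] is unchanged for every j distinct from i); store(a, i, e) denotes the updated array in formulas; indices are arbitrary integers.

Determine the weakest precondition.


Working backward. After the program, 3*s > b - 5 → 2*b = 2*s - 4 must hold.
Before b := a[s + 1] + 1: 3*s > a[s + 1] - 4 → 2*a[s + 1] = 2*s - 6
Before skip: 3*s > a[s + 1] - 4 → 2*a[s + 1] = 2*s - 6
Answer: WP = 3*s > a[s + 1] - 4 → 2*a[s + 1] = 2*s - 6


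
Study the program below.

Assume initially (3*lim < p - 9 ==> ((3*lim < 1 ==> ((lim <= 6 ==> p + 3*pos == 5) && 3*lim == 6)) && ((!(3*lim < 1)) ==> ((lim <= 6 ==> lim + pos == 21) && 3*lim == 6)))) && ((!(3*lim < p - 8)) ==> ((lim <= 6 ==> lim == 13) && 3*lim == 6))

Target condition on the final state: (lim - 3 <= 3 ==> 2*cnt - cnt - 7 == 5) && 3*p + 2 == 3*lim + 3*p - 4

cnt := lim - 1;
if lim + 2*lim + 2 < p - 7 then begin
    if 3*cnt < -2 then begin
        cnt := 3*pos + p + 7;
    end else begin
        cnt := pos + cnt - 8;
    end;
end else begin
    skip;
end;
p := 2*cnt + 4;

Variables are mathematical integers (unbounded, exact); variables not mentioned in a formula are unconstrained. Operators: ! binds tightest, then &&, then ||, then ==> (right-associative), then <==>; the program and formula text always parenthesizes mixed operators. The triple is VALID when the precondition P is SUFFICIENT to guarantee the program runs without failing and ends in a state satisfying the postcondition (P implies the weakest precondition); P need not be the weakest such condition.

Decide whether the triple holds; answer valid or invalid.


Working backward. After the program, the postcondition (lim - 3 <= 3 ==> 2*cnt - cnt - 7 == 5) && 3*p + 2 == 3*lim + 3*p - 4 must hold; in canonical form it is (lim <= 6 ==> cnt == 12) && 3*lim == 6.
Before p := 2*cnt + 4: (lim <= 6 ==> cnt == 12) && 3*lim == 6
Then branch requires (3*cnt < -2 ==> ((lim <= 6 ==> p + 3*pos == 5) && 3*lim == 6)) && ((!(3*cnt < -2)) ==> ((lim <= 6 ==> cnt + pos == 20) && 3*lim == 6)); else branch requires (lim <= 6 ==> cnt == 12) && 3*lim == 6.
Before the if: (3*lim < p - 9 ==> ((3*cnt < -2 ==> ((lim <= 6 ==> p + 3*pos == 5) && 3*lim == 6)) && ((!(3*cnt < -2)) ==> ((lim <= 6 ==> cnt + pos == 20) && 3*lim == 6)))) && ((!(3*lim < p - 9)) ==> ((lim <= 6 ==> cnt == 12) && 3*lim == 6))
Before cnt := lim - 1: (3*lim < p - 9 ==> ((3*lim < 1 ==> ((lim <= 6 ==> p + 3*pos == 5) && 3*lim == 6)) && ((!(3*lim < 1)) ==> ((lim <= 6 ==> lim + pos == 21) && 3*lim == 6)))) && ((!(3*lim < p - 9)) ==> ((lim <= 6 ==> lim == 13) && 3*lim == 6))
The weakest precondition is (3*lim < p - 9 ==> ((3*lim < 1 ==> ((lim <= 6 ==> p + 3*pos == 5) && 3*lim == 6)) && ((!(3*lim < 1)) ==> ((lim <= 6 ==> lim + pos == 21) && 3*lim == 6)))) && ((!(3*lim < p - 9)) ==> ((lim <= 6 ==> lim == 13) && 3*lim == 6)).
Check whether (3*lim < p - 9 ==> ((3*lim < 1 ==> ((lim <= 6 ==> p + 3*pos == 5) && 3*lim == 6)) && ((!(3*lim < 1)) ==> ((lim <= 6 ==> lim + pos == 21) && 3*lim == 6)))) && ((!(3*lim < p - 8)) ==> ((lim <= 6 ==> lim == 13) && 3*lim == 6)) implies it.
Countermodel: at the initial state lim = -3, p = 0, pos = 0, the precondition holds but the weakest precondition fails.
Answer: invalid


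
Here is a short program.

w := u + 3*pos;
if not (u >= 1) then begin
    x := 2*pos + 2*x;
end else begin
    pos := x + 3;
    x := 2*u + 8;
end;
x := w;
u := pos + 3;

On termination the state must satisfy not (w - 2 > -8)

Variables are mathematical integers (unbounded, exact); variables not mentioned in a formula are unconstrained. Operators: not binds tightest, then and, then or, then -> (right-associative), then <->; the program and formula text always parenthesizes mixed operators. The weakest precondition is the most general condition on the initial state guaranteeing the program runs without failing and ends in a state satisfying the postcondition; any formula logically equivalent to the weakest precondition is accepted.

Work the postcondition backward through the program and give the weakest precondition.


Working backward. After the program, the postcondition not (w - 2 > -8) must hold; in canonical form it is not (w > -6).
Before u := pos + 3: not (w > -6)
Before x := w: not (w > -6)
Then branch requires not (w > -6); else branch requires not (w > -6).
Before the if: ((not (u >= 1)) -> (not (w > -6))) and (u >= 1 -> (not (w > -6)))
Before w := u + 3*pos: ((not (u >= 1)) -> (not (3*pos + u > -6))) and (u >= 1 -> (not (3*pos + u > -6)))
Answer: WP = ((not (u >= 1)) -> (not (3*pos + u > -6))) and (u >= 1 -> (not (3*pos + u > -6)))


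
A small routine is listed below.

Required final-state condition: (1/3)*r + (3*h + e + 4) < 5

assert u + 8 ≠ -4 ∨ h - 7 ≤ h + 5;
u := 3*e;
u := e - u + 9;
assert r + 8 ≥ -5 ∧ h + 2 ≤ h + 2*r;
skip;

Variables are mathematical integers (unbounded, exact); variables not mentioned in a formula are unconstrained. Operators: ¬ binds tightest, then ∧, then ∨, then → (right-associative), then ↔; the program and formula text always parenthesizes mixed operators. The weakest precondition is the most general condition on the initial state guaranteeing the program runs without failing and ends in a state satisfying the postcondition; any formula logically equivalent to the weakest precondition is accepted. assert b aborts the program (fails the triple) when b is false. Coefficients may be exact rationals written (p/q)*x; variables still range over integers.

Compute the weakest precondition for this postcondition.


Working backward. After the program, the postcondition (1/3)*r + (3*h + e + 4) < 5 must hold; in canonical form it is e + 3*h + (1/3)*r < 1.
Before skip: e + 3*h + (1/3)*r < 1
Before assert r + 8 ≥ -5 ∧ h + 2 ≤ h + 2*r: r ≥ -13 ∧ 2*r ≥ 2 ∧ e + 3*h + (1/3)*r < 1
Before u := e - u + 9: r ≥ -13 ∧ 2*r ≥ 2 ∧ e + 3*h + (1/3)*r < 1
Before u := 3*e: r ≥ -13 ∧ 2*r ≥ 2 ∧ e + 3*h + (1/3)*r < 1
Before assert u + 8 ≠ -4 ∨ h - 7 ≤ h + 5: r ≥ -13 ∧ 2*r ≥ 2 ∧ e + 3*h + (1/3)*r < 1
Answer: WP = r ≥ -13 ∧ 2*r ≥ 2 ∧ e + 3*h + (1/3)*r < 1


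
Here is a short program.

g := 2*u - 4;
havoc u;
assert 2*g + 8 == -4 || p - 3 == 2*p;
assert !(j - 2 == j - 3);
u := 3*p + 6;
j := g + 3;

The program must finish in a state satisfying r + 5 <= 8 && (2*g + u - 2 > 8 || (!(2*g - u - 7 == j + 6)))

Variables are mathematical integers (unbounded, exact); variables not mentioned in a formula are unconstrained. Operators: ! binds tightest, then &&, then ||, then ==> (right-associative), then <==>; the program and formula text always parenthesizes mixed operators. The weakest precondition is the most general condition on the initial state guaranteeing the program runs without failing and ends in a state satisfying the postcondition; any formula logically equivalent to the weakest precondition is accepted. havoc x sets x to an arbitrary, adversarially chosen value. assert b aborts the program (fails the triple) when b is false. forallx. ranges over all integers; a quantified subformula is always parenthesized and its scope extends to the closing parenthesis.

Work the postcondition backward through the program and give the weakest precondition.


Working backward. After the program, the postcondition r + 5 <= 8 && (2*g + u - 2 > 8 || (!(2*g - u - 7 == j + 6))) must hold; in canonical form it is r <= 3 && (2*g + u > 10 || (!(2*g == j + u + 13))).
Before j := g + 3: r <= 3 && (2*g + u > 10 || (!(g == u + 16)))
Before u := 3*p + 6: r <= 3 && (2*g + 3*p > 4 || (!(g == 3*p + 22)))
Before assert !(j - 2 == j - 3): r <= 3 && (2*g + 3*p > 4 || (!(g == 3*p + 22)))
Before assert 2*g + 8 == -4 || p - 3 == 2*p: (2*g == -12 || p == -3) && r <= 3 && (2*g + 3*p > 4 || (!(g == 3*p + 22)))
Before havoc u: (2*g == -12 || p == -3) && r <= 3 && (2*g + 3*p > 4 || (!(g == 3*p + 22)))
Before g := 2*u - 4: (4*u == -4 || p == -3) && r <= 3 && (3*p + 4*u > 12 || (!(2*u == 3*p + 26)))
Answer: WP = (4*u == -4 || p == -3) && r <= 3 && (3*p + 4*u > 12 || (!(2*u == 3*p + 26)))


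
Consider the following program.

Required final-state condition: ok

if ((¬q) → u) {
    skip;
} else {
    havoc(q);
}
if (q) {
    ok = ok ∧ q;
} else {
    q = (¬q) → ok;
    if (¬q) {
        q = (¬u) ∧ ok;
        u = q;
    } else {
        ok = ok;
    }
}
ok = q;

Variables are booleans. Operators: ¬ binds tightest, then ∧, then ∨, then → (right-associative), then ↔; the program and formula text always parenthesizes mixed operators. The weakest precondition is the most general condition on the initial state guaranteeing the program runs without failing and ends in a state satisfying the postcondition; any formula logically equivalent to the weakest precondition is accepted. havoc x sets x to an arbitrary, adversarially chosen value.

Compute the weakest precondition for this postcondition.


Working backward. After the program, ok must hold.
Before ok := q: q
Then branch requires q; else branch requires (¬((¬q) → ok)) → ((¬u) ∧ ok).
Before the if: (¬q) → ((¬((¬q) → ok)) → ((¬u) ∧ ok))
Then branch requires (¬q) → ((¬((¬q) → ok)) → ((¬u) ∧ ok)); else branch requires (¬ok) → ((¬u) ∧ ok).
Before the if: (((¬q) → u) → ((¬q) → ((¬((¬q) → ok)) → ((¬u) ∧ ok)))) ∧ ((¬((¬q) → u)) → ((¬ok) → ((¬u) ∧ ok)))
Answer: WP = (((¬q) → u) → ((¬q) → ((¬((¬q) → ok)) → ((¬u) ∧ ok)))) ∧ ((¬((¬q) → u)) → ((¬ok) → ((¬u) ∧ ok)))


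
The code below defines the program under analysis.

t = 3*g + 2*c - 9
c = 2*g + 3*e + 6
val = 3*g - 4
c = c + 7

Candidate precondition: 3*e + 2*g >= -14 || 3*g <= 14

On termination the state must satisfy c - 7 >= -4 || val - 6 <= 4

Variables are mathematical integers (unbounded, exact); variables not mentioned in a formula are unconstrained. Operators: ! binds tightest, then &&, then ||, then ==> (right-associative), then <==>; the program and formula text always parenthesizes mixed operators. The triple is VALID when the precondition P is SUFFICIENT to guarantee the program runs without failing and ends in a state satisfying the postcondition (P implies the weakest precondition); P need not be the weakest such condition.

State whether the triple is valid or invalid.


Working backward. After the program, the postcondition c - 7 >= -4 || val - 6 <= 4 must hold; in canonical form it is c >= 3 || val <= 10.
Before c := c + 7: c >= -4 || val <= 10
Before val := 3*g - 4: c >= -4 || 3*g <= 14
Before c := 2*g + 3*e + 6: 3*e + 2*g >= -10 || 3*g <= 14
Before t := 3*g + 2*c - 9: 3*e + 2*g >= -10 || 3*g <= 14
The weakest precondition is 3*e + 2*g >= -10 || 3*g <= 14.
Check whether 3*e + 2*g >= -14 || 3*g <= 14 implies it.
Countermodel: at the initial state e = -7, g = 5, the precondition holds but the weakest precondition fails.
Answer: invalid


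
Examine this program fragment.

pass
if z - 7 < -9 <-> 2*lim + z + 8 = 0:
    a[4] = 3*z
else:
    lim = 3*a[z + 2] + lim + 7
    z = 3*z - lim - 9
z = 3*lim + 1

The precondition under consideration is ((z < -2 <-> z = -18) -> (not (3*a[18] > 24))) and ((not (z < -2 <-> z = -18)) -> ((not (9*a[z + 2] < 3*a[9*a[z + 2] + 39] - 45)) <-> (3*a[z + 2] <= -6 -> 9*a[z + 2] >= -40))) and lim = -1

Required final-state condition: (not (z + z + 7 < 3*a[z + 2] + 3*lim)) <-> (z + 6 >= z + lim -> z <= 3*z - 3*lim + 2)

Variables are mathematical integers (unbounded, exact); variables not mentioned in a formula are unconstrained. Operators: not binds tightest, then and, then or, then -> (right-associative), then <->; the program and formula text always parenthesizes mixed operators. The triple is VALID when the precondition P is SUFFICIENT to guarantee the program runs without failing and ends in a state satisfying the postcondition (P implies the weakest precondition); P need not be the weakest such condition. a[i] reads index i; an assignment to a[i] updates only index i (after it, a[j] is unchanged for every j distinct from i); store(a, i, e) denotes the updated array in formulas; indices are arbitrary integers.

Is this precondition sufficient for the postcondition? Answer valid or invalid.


Working backward. After the program, the postcondition (not (z + z + 7 < 3*a[z + 2] + 3*lim)) <-> (z + 6 >= z + lim -> z <= 3*z - 3*lim + 2) must hold; in canonical form it is (not (2*z < 3*a[z + 2] + 3*lim - 7)) <-> (lim <= 6 -> 3*lim <= 2*z + 2).
Before z := 3*lim + 1: (not (3*lim < 3*a[3*lim + 3] - 9)) <-> (lim <= 6 -> 3*lim >= -4)
Then branch requires (not (3*lim < 3*store(a, 4, 3*z)[3*lim + 3] - 9)) <-> (lim <= 6 -> 3*lim >= -4); else branch requires (not (9*a[z + 2] + 3*lim < 3*a[9*a[z + 2] + 3*lim + 24] - 30)) <-> (3*a[z + 2] + lim <= -1 -> 9*a[z + 2] + 3*lim >= -25).
Before the if: ((z < -2 <-> 2*lim + z = -8) -> ((not (3*lim < 3*store(a, 4, 3*z)[3*lim + 3] - 9)) <-> (lim <= 6 -> 3*lim >= -4))) and ((not (z < -2 <-> 2*lim + z = -8)) -> ((not (9*a[z + 2] + 3*lim < 3*a[9*a[z + 2] + 3*lim + 24] - 30)) <-> (3*a[z + 2] + lim <= -1 -> 9*a[z + 2] + 3*lim >= -25)))
Before skip: ((z < -2 <-> 2*lim + z = -8) -> ((not (3*lim < 3*store(a, 4, 3*z)[3*lim + 3] - 9)) <-> (lim <= 6 -> 3*lim >= -4))) and ((not (z < -2 <-> 2*lim + z = -8)) -> ((not (9*a[z + 2] + 3*lim < 3*a[9*a[z + 2] + 3*lim + 24] - 30)) <-> (3*a[z + 2] + lim <= -1 -> 9*a[z + 2] + 3*lim >= -25)))
The weakest precondition is ((z < -2 <-> 2*lim + z = -8) -> ((not (3*lim < 3*store(a, 4, 3*z)[3*lim + 3] - 9)) <-> (lim <= 6 -> 3*lim >= -4))) and ((not (z < -2 <-> 2*lim + z = -8)) -> ((not (9*a[z + 2] + 3*lim < 3*a[9*a[z + 2] + 3*lim + 24] - 30)) <-> (3*a[z + 2] + lim <= -1 -> 9*a[z + 2] + 3*lim >= -25))).
Check whether ((z < -2 <-> z = -18) -> (not (3*a[18] > 24))) and ((not (z < -2 <-> z = -18)) -> ((not (9*a[z + 2] < 3*a[9*a[z + 2] + 39] - 45)) <-> (3*a[z + 2] <= -6 -> 9*a[z + 2] >= -40))) and lim = -1 implies it.
Countermodel: at the initial state a = {[-6] = -30152, [0] = 3, [2] = -3, [4] = -6516, [12] = -6516, [18] = -6516, elsewhere -6516}, lim = -1, z = 0, the precondition holds but the weakest precondition fails.
Answer: invalid


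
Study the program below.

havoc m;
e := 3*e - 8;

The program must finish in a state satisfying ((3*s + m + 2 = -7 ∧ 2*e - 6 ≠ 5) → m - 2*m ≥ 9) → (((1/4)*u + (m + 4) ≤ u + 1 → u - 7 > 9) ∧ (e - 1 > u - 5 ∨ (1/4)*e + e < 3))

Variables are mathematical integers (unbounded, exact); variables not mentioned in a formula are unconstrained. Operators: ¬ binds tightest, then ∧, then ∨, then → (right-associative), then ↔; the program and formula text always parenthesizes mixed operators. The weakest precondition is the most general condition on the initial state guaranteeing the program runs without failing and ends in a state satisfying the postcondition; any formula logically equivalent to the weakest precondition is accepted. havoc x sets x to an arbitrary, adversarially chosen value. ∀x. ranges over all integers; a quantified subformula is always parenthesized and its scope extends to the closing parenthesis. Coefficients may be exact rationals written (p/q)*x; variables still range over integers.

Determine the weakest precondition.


Working backward. After the program, the postcondition ((3*s + m + 2 = -7 ∧ 2*e - 6 ≠ 5) → m - 2*m ≥ 9) → (((1/4)*u + (m + 4) ≤ u + 1 → u - 7 > 9) ∧ (e - 1 > u - 5 ∨ (1/4)*e + e < 3)) must hold; in canonical form it is ((m + 3*s = -9 ∧ 2*e ≠ 11) → m ≤ -9) → ((m ≤ (3/4)*u - 3 → u > 16) ∧ (e > u - 4 ∨ (5/4)*e < 3)).
Before e := 3*e - 8: ((m + 3*s = -9 ∧ 6*e ≠ 27) → m ≤ -9) → ((m ≤ (3/4)*u - 3 → u > 16) ∧ (3*e > u + 4 ∨ (15/4)*e < 13))
Before havoc m: ∀m_1. (((m_1 + 3*s = -9 ∧ 6*e ≠ 27) → m_1 ≤ -9) → ((m_1 ≤ (3/4)*u - 3 → u > 16) ∧ (3*e > u + 4 ∨ (15/4)*e < 13)))
Answer: WP = ∀m_1. (((m_1 + 3*s = -9 ∧ 6*e ≠ 27) → m_1 ≤ -9) → ((m_1 ≤ (3/4)*u - 3 → u > 16) ∧ (3*e > u + 4 ∨ (15/4)*e < 13)))


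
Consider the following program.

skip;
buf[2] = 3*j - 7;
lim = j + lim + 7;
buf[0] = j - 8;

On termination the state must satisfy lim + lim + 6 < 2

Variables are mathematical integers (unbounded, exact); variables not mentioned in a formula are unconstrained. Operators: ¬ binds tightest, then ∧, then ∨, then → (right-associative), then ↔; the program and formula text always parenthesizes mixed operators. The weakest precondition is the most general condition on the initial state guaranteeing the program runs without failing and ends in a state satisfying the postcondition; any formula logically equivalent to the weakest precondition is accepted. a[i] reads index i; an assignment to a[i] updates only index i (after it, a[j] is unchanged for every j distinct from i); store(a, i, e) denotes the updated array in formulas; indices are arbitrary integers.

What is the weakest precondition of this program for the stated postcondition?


Working backward. After the program, the postcondition lim + lim + 6 < 2 must hold; in canonical form it is 2*lim < -4.
Before buf[0] := j - 8: 2*lim < -4
Before lim := j + lim + 7: 2*j + 2*lim < -18
Before buf[2] := 3*j - 7: 2*j + 2*lim < -18
Before skip: 2*j + 2*lim < -18
Answer: WP = 2*j + 2*lim < -18


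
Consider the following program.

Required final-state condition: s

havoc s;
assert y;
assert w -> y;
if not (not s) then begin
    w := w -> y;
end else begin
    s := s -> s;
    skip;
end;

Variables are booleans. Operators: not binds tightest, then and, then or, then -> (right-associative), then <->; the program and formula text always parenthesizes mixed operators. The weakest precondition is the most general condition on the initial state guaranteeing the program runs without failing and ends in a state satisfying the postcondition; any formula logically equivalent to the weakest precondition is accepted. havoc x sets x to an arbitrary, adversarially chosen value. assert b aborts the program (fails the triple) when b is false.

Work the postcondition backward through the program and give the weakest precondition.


Working backward. After the program, s must hold.
Then branch requires s; else branch requires true.
Before the if: true
Before assert w -> y: w -> y
Before assert y: y and (w -> y)
Before havoc s: y and (w -> y)
Answer: WP = y and (w -> y)


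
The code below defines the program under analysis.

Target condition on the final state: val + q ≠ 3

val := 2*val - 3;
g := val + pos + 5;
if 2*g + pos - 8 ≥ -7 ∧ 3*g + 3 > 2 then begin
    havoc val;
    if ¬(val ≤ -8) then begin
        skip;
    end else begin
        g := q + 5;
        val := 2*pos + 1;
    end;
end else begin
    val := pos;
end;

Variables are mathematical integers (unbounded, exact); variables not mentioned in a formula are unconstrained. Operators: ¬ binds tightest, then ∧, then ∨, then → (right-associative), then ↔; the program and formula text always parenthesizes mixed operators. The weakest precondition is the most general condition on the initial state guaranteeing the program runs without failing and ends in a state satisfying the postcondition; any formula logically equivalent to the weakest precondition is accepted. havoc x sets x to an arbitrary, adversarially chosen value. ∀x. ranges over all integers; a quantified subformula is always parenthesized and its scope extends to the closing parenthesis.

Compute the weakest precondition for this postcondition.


Working backward. After the program, the postcondition val + q ≠ 3 must hold; in canonical form it is q + val ≠ 3.
Then branch requires ∀val_1. (((¬(val_1 ≤ -8)) → q + val_1 ≠ 3) ∧ (val_1 ≤ -8 → 2*pos + q ≠ 2)); else branch requires pos + q ≠ 3.
Before the if: ((2*g + pos ≥ 1 ∧ 3*g > -1) → (∀val_1. (((¬(val_1 ≤ -8)) → q + val_1 ≠ 3) ∧ (val_1 ≤ -8 → 2*pos + q ≠ 2)))) ∧ ((¬(2*g + pos ≥ 1 ∧ 3*g > -1)) → pos + q ≠ 3)
Before g := val + pos + 5: ((3*pos + 2*val ≥ -9 ∧ 3*pos + 3*val > -16) → (∀val_1. (((¬(val_1 ≤ -8)) → q + val_1 ≠ 3) ∧ (val_1 ≤ -8 → 2*pos + q ≠ 2)))) ∧ ((¬(3*pos + 2*val ≥ -9 ∧ 3*pos + 3*val > -16)) → pos + q ≠ 3)
Before val := 2*val - 3: ((3*pos + 4*val ≥ -3 ∧ 3*pos + 6*val > -7) → (∀val_1. (((¬(val_1 ≤ -8)) → q + val_1 ≠ 3) ∧ (val_1 ≤ -8 → 2*pos + q ≠ 2)))) ∧ ((¬(3*pos + 4*val ≥ -3 ∧ 3*pos + 6*val > -7)) → pos + q ≠ 3)
Answer: WP = ((3*pos + 4*val ≥ -3 ∧ 3*pos + 6*val > -7) → (∀val_1. (((¬(val_1 ≤ -8)) → q + val_1 ≠ 3) ∧ (val_1 ≤ -8 → 2*pos + q ≠ 2)))) ∧ ((¬(3*pos + 4*val ≥ -3 ∧ 3*pos + 6*val > -7)) → pos + q ≠ 3)


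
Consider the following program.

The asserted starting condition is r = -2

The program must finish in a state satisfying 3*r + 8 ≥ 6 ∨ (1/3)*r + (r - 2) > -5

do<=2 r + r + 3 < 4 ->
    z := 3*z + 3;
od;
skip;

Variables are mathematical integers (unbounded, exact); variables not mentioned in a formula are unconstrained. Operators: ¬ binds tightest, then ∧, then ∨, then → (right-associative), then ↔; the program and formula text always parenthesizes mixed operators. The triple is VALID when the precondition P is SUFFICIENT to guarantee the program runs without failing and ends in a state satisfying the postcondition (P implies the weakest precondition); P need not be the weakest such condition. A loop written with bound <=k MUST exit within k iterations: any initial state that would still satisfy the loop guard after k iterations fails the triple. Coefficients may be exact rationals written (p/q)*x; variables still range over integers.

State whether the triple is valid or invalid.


Working backward. After the program, the postcondition 3*r + 8 ≥ 6 ∨ (1/3)*r + (r - 2) > -5 must hold; in canonical form it is 3*r ≥ -2 ∨ (4/3)*r > -3.
Before skip: 3*r ≥ -2 ∨ (4/3)*r > -3
Before the loop (bound <=2), unroll the exhaustion recursion (WP_0 = exit-now case; WP_j = one more guarded iteration, up to j = 2):
  WP_0: (¬(2*r < 1)) ∧ (3*r ≥ -2 ∨ (4/3)*r > -3)
  WP_1: (2*r < 1 → ((¬(2*r < 1)) ∧ (3*r ≥ -2 ∨ (4/3)*r > -3))) ∧ ((¬(2*r < 1)) → (3*r ≥ -2 ∨ (4/3)*r > -3))
  WP_2: (2*r < 1 → ((2*r < 1 → ((¬(2*r < 1)) ∧ (3*r ≥ -2 ∨ (4/3)*r > -3))) ∧ ((¬(2*r < 1)) → (3*r ≥ -2 ∨ (4/3)*r > -3)))) ∧ ((¬(2*r < 1)) → (3*r ≥ -2 ∨ (4/3)*r > -3))
So before the loop: (2*r < 1 → ((2*r < 1 → ((¬(2*r < 1)) ∧ (3*r ≥ -2 ∨ (4/3)*r > -3))) ∧ ((¬(2*r < 1)) → (3*r ≥ -2 ∨ (4/3)*r > -3)))) ∧ ((¬(2*r < 1)) → (3*r ≥ -2 ∨ (4/3)*r > -3))
The weakest precondition is (2*r < 1 → ((2*r < 1 → ((¬(2*r < 1)) ∧ (3*r ≥ -2 ∨ (4/3)*r > -3))) ∧ ((¬(2*r < 1)) → (3*r ≥ -2 ∨ (4/3)*r > -3)))) ∧ ((¬(2*r < 1)) → (3*r ≥ -2 ∨ (4/3)*r > -3)).
Check whether r = -2 implies it.
Countermodel: at the initial state r = -2, the precondition holds but the weakest precondition fails.
Answer: invalid


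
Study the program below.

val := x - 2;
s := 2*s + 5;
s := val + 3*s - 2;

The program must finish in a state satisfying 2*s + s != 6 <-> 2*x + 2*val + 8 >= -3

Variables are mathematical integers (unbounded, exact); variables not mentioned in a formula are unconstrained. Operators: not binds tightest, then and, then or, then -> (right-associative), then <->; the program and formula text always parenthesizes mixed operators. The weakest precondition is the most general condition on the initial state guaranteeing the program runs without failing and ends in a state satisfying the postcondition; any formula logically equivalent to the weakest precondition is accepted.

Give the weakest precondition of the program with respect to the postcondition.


Working backward. After the program, the postcondition 2*s + s != 6 <-> 2*x + 2*val + 8 >= -3 must hold; in canonical form it is 3*s != 6 <-> 2*val + 2*x >= -11.
Before s := val + 3*s - 2: 9*s + 3*val != 12 <-> 2*val + 2*x >= -11
Before s := 2*s + 5: 18*s + 3*val != -33 <-> 2*val + 2*x >= -11
Before val := x - 2: 18*s + 3*x != -27 <-> 4*x >= -7
Answer: WP = 18*s + 3*x != -27 <-> 4*x >= -7


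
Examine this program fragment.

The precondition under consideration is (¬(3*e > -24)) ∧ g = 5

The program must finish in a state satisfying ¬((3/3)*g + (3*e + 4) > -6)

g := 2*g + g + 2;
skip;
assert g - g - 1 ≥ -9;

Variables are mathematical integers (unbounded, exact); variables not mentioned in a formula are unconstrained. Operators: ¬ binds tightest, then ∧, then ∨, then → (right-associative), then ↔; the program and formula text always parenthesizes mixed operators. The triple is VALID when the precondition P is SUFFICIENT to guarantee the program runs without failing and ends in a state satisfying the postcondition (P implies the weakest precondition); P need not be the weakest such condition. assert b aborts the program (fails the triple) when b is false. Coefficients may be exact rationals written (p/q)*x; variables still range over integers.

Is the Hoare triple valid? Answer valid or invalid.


Working backward. After the program, the postcondition ¬((3/3)*g + (3*e + 4) > -6) must hold; in canonical form it is ¬(3*e + g > -10).
Before assert g - g - 1 ≥ -9: ¬(3*e + g > -10)
Before skip: ¬(3*e + g > -10)
Before g := 2*g + g + 2: ¬(3*e + 3*g > -12)
The weakest precondition is ¬(3*e + 3*g > -12).
Check whether (¬(3*e > -24)) ∧ g = 5 implies it.
Countermodel: at the initial state e = -8, g = 5, the precondition holds but the weakest precondition fails.
Answer: invalid


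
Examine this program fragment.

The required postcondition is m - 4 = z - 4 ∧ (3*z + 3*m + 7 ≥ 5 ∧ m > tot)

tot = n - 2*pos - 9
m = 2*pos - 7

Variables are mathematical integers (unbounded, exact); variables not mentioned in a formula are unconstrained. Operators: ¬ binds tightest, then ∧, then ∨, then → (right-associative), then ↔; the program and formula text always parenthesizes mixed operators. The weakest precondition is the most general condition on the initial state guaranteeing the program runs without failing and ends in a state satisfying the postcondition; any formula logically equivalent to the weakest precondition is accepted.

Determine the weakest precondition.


Working backward. After the program, the postcondition m - 4 = z - 4 ∧ (3*z + 3*m + 7 ≥ 5 ∧ m > tot) must hold; in canonical form it is m = z ∧ 3*m + 3*z ≥ -2 ∧ m > tot.
Before m := 2*pos - 7: 2*pos = z + 7 ∧ 6*pos + 3*z ≥ 19 ∧ 2*pos > tot + 7
Before tot := n - 2*pos - 9: 2*pos = z + 7 ∧ 6*pos + 3*z ≥ 19 ∧ 4*pos > n - 2
Answer: WP = 2*pos = z + 7 ∧ 6*pos + 3*z ≥ 19 ∧ 4*pos > n - 2


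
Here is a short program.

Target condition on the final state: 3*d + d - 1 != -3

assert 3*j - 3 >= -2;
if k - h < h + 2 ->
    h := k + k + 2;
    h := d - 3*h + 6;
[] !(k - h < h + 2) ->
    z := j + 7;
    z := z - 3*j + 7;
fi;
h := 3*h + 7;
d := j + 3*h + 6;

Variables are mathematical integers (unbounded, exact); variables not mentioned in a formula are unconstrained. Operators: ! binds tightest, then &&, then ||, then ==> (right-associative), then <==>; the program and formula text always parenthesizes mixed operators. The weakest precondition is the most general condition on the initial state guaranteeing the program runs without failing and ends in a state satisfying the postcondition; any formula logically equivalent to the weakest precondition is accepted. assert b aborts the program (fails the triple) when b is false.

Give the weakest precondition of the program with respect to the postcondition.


Working backward. After the program, the postcondition 3*d + d - 1 != -3 must hold; in canonical form it is 4*d != -2.
Before d := j + 3*h + 6: 12*h + 4*j != -26
Before h := 3*h + 7: 36*h + 4*j != -110
Then branch requires 36*d + 4*j != 216*k - 110; else branch requires 36*h + 4*j != -110.
Before the if: (k < 2*h + 2 ==> 36*d + 4*j != 216*k - 110) && ((!(k < 2*h + 2)) ==> 36*h + 4*j != -110)
Before assert 3*j - 3 >= -2: 3*j >= 1 && (k < 2*h + 2 ==> 36*d + 4*j != 216*k - 110) && ((!(k < 2*h + 2)) ==> 36*h + 4*j != -110)
Answer: WP = 3*j >= 1 && (k < 2*h + 2 ==> 36*d + 4*j != 216*k - 110) && ((!(k < 2*h + 2)) ==> 36*h + 4*j != -110)


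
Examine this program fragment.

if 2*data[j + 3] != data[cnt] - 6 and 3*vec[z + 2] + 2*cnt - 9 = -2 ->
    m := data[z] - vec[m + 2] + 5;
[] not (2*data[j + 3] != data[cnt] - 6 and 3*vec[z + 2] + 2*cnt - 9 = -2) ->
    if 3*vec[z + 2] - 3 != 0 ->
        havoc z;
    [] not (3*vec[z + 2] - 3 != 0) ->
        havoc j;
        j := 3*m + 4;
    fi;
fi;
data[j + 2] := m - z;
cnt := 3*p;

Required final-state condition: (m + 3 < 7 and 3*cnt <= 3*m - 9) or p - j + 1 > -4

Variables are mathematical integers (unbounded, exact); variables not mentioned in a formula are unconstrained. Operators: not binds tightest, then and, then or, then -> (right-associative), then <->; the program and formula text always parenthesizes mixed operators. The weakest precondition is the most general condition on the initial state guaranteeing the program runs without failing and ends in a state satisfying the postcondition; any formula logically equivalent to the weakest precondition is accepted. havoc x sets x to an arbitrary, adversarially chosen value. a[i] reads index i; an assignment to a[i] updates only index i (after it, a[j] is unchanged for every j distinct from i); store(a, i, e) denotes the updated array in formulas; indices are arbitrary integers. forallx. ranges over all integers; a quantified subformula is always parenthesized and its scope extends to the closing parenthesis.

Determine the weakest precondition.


Working backward. After the program, the postcondition (m + 3 < 7 and 3*cnt <= 3*m - 9) or p - j + 1 > -4 must hold; in canonical form it is (m < 4 and 3*cnt <= 3*m - 9) or p > j - 5.
Before cnt := 3*p: (m < 4 and 9*p <= 3*m - 9) or p > j - 5
Before data[j + 2] := m - z: (m < 4 and 9*p <= 3*m - 9) or p > j - 5
Then branch requires (data[z] < vec[m + 2] - 1 and 3*vec[m + 2] + 9*p <= 3*data[z] + 6) or p > j - 5; else branch requires (3*vec[z + 2] != 3 -> ((m < 4 and 9*p <= 3*m - 9) or p > j - 5)) and ((not (3*vec[z + 2] != 3)) -> ((m < 4 and 9*p <= 3*m - 9) or p > 3*m - 1)).
Before the if: ((2*data[j + 3] != data[cnt] - 6 and 3*vec[z + 2] + 2*cnt = 7) -> ((data[z] < vec[m + 2] - 1 and 3*vec[m + 2] + 9*p <= 3*data[z] + 6) or p > j - 5)) and ((not (2*data[j + 3] != data[cnt] - 6 and 3*vec[z + 2] + 2*cnt = 7)) -> ((3*vec[z + 2] != 3 -> ((m < 4 and 9*p <= 3*m - 9) or p > j - 5)) and ((not (3*vec[z + 2] != 3)) -> ((m < 4 and 9*p <= 3*m - 9) or p > 3*m - 1))))
Answer: WP = ((2*data[j + 3] != data[cnt] - 6 and 3*vec[z + 2] + 2*cnt = 7) -> ((data[z] < vec[m + 2] - 1 and 3*vec[m + 2] + 9*p <= 3*data[z] + 6) or p > j - 5)) and ((not (2*data[j + 3] != data[cnt] - 6 and 3*vec[z + 2] + 2*cnt = 7)) -> ((3*vec[z + 2] != 3 -> ((m < 4 and 9*p <= 3*m - 9) or p > j - 5)) and ((not (3*vec[z + 2] != 3)) -> ((m < 4 and 9*p <= 3*m - 9) or p > 3*m - 1))))


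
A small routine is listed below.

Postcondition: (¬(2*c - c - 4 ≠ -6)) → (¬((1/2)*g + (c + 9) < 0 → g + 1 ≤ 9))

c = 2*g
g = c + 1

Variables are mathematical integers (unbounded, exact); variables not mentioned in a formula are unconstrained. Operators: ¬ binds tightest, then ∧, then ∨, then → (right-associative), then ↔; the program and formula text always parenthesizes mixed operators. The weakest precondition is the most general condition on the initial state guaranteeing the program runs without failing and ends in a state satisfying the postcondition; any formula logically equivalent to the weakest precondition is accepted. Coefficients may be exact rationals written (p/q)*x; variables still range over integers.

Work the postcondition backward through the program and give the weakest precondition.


Working backward. After the program, the postcondition (¬(2*c - c - 4 ≠ -6)) → (¬((1/2)*g + (c + 9) < 0 → g + 1 ≤ 9)) must hold; in canonical form it is (¬(c ≠ -2)) → (¬(c + (1/2)*g < -9 → g ≤ 8)).
Before g := c + 1: (¬(c ≠ -2)) → (¬((3/2)*c < -19/2 → c ≤ 7))
Before c := 2*g: (¬(2*g ≠ -2)) → (¬(3*g < -19/2 → 2*g ≤ 7))
Answer: WP = (¬(2*g ≠ -2)) → (¬(3*g < -19/2 → 2*g ≤ 7))
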